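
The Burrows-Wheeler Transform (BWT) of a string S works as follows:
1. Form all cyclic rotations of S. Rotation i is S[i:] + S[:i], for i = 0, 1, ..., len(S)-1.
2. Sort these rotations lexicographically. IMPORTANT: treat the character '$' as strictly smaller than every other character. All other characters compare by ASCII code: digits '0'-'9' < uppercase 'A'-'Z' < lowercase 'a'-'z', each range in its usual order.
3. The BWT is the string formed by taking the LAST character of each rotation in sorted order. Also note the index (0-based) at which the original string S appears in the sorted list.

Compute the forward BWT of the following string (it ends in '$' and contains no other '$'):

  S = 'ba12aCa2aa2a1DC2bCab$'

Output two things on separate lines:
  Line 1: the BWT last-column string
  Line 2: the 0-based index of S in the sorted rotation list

Answer: baaa1aCDab1b2aC22Ca2$
20

Derivation:
All 21 rotations (rotation i = S[i:]+S[:i]):
  rot[0] = ba12aCa2aa2a1DC2bCab$
  rot[1] = a12aCa2aa2a1DC2bCab$b
  rot[2] = 12aCa2aa2a1DC2bCab$ba
  rot[3] = 2aCa2aa2a1DC2bCab$ba1
  rot[4] = aCa2aa2a1DC2bCab$ba12
  rot[5] = Ca2aa2a1DC2bCab$ba12a
  rot[6] = a2aa2a1DC2bCab$ba12aC
  rot[7] = 2aa2a1DC2bCab$ba12aCa
  rot[8] = aa2a1DC2bCab$ba12aCa2
  rot[9] = a2a1DC2bCab$ba12aCa2a
  rot[10] = 2a1DC2bCab$ba12aCa2aa
  rot[11] = a1DC2bCab$ba12aCa2aa2
  rot[12] = 1DC2bCab$ba12aCa2aa2a
  rot[13] = DC2bCab$ba12aCa2aa2a1
  rot[14] = C2bCab$ba12aCa2aa2a1D
  rot[15] = 2bCab$ba12aCa2aa2a1DC
  rot[16] = bCab$ba12aCa2aa2a1DC2
  rot[17] = Cab$ba12aCa2aa2a1DC2b
  rot[18] = ab$ba12aCa2aa2a1DC2bC
  rot[19] = b$ba12aCa2aa2a1DC2bCa
  rot[20] = $ba12aCa2aa2a1DC2bCab
Sorted (with $ < everything):
  sorted[0] = $ba12aCa2aa2a1DC2bCab  (last char: 'b')
  sorted[1] = 12aCa2aa2a1DC2bCab$ba  (last char: 'a')
  sorted[2] = 1DC2bCab$ba12aCa2aa2a  (last char: 'a')
  sorted[3] = 2a1DC2bCab$ba12aCa2aa  (last char: 'a')
  sorted[4] = 2aCa2aa2a1DC2bCab$ba1  (last char: '1')
  sorted[5] = 2aa2a1DC2bCab$ba12aCa  (last char: 'a')
  sorted[6] = 2bCab$ba12aCa2aa2a1DC  (last char: 'C')
  sorted[7] = C2bCab$ba12aCa2aa2a1D  (last char: 'D')
  sorted[8] = Ca2aa2a1DC2bCab$ba12a  (last char: 'a')
  sorted[9] = Cab$ba12aCa2aa2a1DC2b  (last char: 'b')
  sorted[10] = DC2bCab$ba12aCa2aa2a1  (last char: '1')
  sorted[11] = a12aCa2aa2a1DC2bCab$b  (last char: 'b')
  sorted[12] = a1DC2bCab$ba12aCa2aa2  (last char: '2')
  sorted[13] = a2a1DC2bCab$ba12aCa2a  (last char: 'a')
  sorted[14] = a2aa2a1DC2bCab$ba12aC  (last char: 'C')
  sorted[15] = aCa2aa2a1DC2bCab$ba12  (last char: '2')
  sorted[16] = aa2a1DC2bCab$ba12aCa2  (last char: '2')
  sorted[17] = ab$ba12aCa2aa2a1DC2bC  (last char: 'C')
  sorted[18] = b$ba12aCa2aa2a1DC2bCa  (last char: 'a')
  sorted[19] = bCab$ba12aCa2aa2a1DC2  (last char: '2')
  sorted[20] = ba12aCa2aa2a1DC2bCab$  (last char: '$')
Last column: baaa1aCDab1b2aC22Ca2$
Original string S is at sorted index 20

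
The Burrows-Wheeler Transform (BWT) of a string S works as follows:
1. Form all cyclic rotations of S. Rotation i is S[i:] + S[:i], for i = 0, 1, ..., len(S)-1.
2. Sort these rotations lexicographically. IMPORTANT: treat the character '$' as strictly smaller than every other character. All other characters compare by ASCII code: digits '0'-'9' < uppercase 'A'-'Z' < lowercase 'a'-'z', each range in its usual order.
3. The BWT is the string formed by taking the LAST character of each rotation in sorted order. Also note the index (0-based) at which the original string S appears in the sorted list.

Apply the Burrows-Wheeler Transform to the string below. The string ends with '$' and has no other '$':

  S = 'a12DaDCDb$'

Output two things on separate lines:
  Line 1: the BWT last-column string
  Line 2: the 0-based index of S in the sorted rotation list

All 10 rotations (rotation i = S[i:]+S[:i]):
  rot[0] = a12DaDCDb$
  rot[1] = 12DaDCDb$a
  rot[2] = 2DaDCDb$a1
  rot[3] = DaDCDb$a12
  rot[4] = aDCDb$a12D
  rot[5] = DCDb$a12Da
  rot[6] = CDb$a12DaD
  rot[7] = Db$a12DaDC
  rot[8] = b$a12DaDCD
  rot[9] = $a12DaDCDb
Sorted (with $ < everything):
  sorted[0] = $a12DaDCDb  (last char: 'b')
  sorted[1] = 12DaDCDb$a  (last char: 'a')
  sorted[2] = 2DaDCDb$a1  (last char: '1')
  sorted[3] = CDb$a12DaD  (last char: 'D')
  sorted[4] = DCDb$a12Da  (last char: 'a')
  sorted[5] = DaDCDb$a12  (last char: '2')
  sorted[6] = Db$a12DaDC  (last char: 'C')
  sorted[7] = a12DaDCDb$  (last char: '$')
  sorted[8] = aDCDb$a12D  (last char: 'D')
  sorted[9] = b$a12DaDCD  (last char: 'D')
Last column: ba1Da2C$DD
Original string S is at sorted index 7

Answer: ba1Da2C$DD
7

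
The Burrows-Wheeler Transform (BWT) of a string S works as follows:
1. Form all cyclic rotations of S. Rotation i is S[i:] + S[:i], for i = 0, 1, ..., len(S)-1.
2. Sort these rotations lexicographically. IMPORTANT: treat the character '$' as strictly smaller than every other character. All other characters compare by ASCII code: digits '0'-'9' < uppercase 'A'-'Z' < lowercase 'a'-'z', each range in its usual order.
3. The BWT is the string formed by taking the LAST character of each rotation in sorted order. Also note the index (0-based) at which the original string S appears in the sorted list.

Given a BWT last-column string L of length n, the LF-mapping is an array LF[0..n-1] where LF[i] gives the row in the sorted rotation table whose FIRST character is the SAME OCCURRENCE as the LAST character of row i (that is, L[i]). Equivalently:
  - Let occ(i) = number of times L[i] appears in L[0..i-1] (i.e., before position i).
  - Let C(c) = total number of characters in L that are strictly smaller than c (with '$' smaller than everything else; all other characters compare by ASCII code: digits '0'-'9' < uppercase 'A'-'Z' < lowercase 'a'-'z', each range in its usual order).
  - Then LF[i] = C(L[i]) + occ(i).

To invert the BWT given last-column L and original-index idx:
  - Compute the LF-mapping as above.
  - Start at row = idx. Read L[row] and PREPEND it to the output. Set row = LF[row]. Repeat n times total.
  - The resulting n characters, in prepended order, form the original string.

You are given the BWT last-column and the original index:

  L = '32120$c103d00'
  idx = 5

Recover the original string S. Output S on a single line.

LF mapping: 9 7 5 8 1 0 11 6 2 10 12 3 4
Walk LF starting at row 5, prepending L[row]:
  step 1: row=5, L[5]='$', prepend. Next row=LF[5]=0
  step 2: row=0, L[0]='3', prepend. Next row=LF[0]=9
  step 3: row=9, L[9]='3', prepend. Next row=LF[9]=10
  step 4: row=10, L[10]='d', prepend. Next row=LF[10]=12
  step 5: row=12, L[12]='0', prepend. Next row=LF[12]=4
  step 6: row=4, L[4]='0', prepend. Next row=LF[4]=1
  step 7: row=1, L[1]='2', prepend. Next row=LF[1]=7
  step 8: row=7, L[7]='1', prepend. Next row=LF[7]=6
  step 9: row=6, L[6]='c', prepend. Next row=LF[6]=11
  step 10: row=11, L[11]='0', prepend. Next row=LF[11]=3
  step 11: row=3, L[3]='2', prepend. Next row=LF[3]=8
  step 12: row=8, L[8]='0', prepend. Next row=LF[8]=2
  step 13: row=2, L[2]='1', prepend. Next row=LF[2]=5
Reversed output: 1020c1200d33$

Answer: 1020c1200d33$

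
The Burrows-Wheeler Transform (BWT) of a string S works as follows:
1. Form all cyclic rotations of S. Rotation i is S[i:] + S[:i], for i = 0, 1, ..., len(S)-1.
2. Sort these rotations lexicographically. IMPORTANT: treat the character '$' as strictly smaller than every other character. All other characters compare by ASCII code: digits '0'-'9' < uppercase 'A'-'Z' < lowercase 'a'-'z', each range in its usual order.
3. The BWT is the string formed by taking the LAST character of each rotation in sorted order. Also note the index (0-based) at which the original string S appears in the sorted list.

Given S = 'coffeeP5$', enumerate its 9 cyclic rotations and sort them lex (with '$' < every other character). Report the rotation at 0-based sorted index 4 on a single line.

All 9 rotations (rotation i = S[i:]+S[:i]):
  rot[0] = coffeeP5$
  rot[1] = offeeP5$c
  rot[2] = ffeeP5$co
  rot[3] = feeP5$cof
  rot[4] = eeP5$coff
  rot[5] = eP5$coffe
  rot[6] = P5$coffee
  rot[7] = 5$coffeeP
  rot[8] = $coffeeP5
Sorted (with $ < everything):
  sorted[0] = $coffeeP5
  sorted[1] = 5$coffeeP
  sorted[2] = P5$coffee
  sorted[3] = coffeeP5$
  sorted[4] = eP5$coffe
  sorted[5] = eeP5$coff
  sorted[6] = feeP5$cof
  sorted[7] = ffeeP5$co
  sorted[8] = offeeP5$c
sorted[4] = eP5$coffe

Answer: eP5$coffe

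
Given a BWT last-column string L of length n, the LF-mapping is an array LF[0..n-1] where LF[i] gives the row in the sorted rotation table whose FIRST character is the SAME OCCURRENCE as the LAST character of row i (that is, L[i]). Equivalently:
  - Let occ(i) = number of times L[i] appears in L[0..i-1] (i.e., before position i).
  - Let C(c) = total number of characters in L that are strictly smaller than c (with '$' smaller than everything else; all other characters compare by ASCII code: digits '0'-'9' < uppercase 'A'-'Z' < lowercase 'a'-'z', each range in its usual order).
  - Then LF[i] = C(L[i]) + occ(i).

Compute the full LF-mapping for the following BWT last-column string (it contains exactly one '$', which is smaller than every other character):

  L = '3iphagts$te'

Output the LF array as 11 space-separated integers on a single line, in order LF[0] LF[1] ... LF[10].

Answer: 1 6 7 5 2 4 9 8 0 10 3

Derivation:
Char counts: '$':1, '3':1, 'a':1, 'e':1, 'g':1, 'h':1, 'i':1, 'p':1, 's':1, 't':2
C (first-col start): C('$')=0, C('3')=1, C('a')=2, C('e')=3, C('g')=4, C('h')=5, C('i')=6, C('p')=7, C('s')=8, C('t')=9
L[0]='3': occ=0, LF[0]=C('3')+0=1+0=1
L[1]='i': occ=0, LF[1]=C('i')+0=6+0=6
L[2]='p': occ=0, LF[2]=C('p')+0=7+0=7
L[3]='h': occ=0, LF[3]=C('h')+0=5+0=5
L[4]='a': occ=0, LF[4]=C('a')+0=2+0=2
L[5]='g': occ=0, LF[5]=C('g')+0=4+0=4
L[6]='t': occ=0, LF[6]=C('t')+0=9+0=9
L[7]='s': occ=0, LF[7]=C('s')+0=8+0=8
L[8]='$': occ=0, LF[8]=C('$')+0=0+0=0
L[9]='t': occ=1, LF[9]=C('t')+1=9+1=10
L[10]='e': occ=0, LF[10]=C('e')+0=3+0=3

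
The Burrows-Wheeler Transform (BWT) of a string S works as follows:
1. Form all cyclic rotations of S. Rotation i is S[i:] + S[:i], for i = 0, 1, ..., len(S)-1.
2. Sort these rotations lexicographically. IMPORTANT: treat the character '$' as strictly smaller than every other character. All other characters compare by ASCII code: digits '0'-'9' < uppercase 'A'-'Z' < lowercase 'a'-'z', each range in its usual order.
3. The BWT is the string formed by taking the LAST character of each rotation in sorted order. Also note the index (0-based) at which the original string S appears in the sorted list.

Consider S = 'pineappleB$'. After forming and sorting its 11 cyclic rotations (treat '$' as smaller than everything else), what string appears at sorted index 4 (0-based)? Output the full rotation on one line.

Answer: eappleB$pin

Derivation:
All 11 rotations (rotation i = S[i:]+S[:i]):
  rot[0] = pineappleB$
  rot[1] = ineappleB$p
  rot[2] = neappleB$pi
  rot[3] = eappleB$pin
  rot[4] = appleB$pine
  rot[5] = ppleB$pinea
  rot[6] = pleB$pineap
  rot[7] = leB$pineapp
  rot[8] = eB$pineappl
  rot[9] = B$pineapple
  rot[10] = $pineappleB
Sorted (with $ < everything):
  sorted[0] = $pineappleB
  sorted[1] = B$pineapple
  sorted[2] = appleB$pine
  sorted[3] = eB$pineappl
  sorted[4] = eappleB$pin
  sorted[5] = ineappleB$p
  sorted[6] = leB$pineapp
  sorted[7] = neappleB$pi
  sorted[8] = pineappleB$
  sorted[9] = pleB$pineap
  sorted[10] = ppleB$pinea
sorted[4] = eappleB$pin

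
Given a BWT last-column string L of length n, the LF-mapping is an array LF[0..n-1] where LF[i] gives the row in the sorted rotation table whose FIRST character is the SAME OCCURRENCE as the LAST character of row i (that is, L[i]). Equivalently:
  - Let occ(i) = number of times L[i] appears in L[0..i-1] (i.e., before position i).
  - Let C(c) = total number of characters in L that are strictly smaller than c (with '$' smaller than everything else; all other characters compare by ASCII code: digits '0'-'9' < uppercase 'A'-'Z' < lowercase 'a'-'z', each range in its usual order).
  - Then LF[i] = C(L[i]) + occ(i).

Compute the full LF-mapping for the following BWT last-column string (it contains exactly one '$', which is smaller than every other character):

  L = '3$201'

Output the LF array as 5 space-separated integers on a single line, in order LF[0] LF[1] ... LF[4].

Char counts: '$':1, '0':1, '1':1, '2':1, '3':1
C (first-col start): C('$')=0, C('0')=1, C('1')=2, C('2')=3, C('3')=4
L[0]='3': occ=0, LF[0]=C('3')+0=4+0=4
L[1]='$': occ=0, LF[1]=C('$')+0=0+0=0
L[2]='2': occ=0, LF[2]=C('2')+0=3+0=3
L[3]='0': occ=0, LF[3]=C('0')+0=1+0=1
L[4]='1': occ=0, LF[4]=C('1')+0=2+0=2

Answer: 4 0 3 1 2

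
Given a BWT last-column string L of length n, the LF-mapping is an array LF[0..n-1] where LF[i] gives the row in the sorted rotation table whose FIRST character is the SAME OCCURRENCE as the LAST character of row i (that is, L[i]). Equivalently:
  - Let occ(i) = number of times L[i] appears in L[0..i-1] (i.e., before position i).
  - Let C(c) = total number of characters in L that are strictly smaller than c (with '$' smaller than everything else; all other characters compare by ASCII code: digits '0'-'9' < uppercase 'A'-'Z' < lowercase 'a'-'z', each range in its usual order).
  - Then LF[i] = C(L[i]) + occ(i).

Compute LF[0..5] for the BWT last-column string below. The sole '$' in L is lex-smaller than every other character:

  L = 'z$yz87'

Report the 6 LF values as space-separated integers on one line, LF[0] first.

Answer: 4 0 3 5 2 1

Derivation:
Char counts: '$':1, '7':1, '8':1, 'y':1, 'z':2
C (first-col start): C('$')=0, C('7')=1, C('8')=2, C('y')=3, C('z')=4
L[0]='z': occ=0, LF[0]=C('z')+0=4+0=4
L[1]='$': occ=0, LF[1]=C('$')+0=0+0=0
L[2]='y': occ=0, LF[2]=C('y')+0=3+0=3
L[3]='z': occ=1, LF[3]=C('z')+1=4+1=5
L[4]='8': occ=0, LF[4]=C('8')+0=2+0=2
L[5]='7': occ=0, LF[5]=C('7')+0=1+0=1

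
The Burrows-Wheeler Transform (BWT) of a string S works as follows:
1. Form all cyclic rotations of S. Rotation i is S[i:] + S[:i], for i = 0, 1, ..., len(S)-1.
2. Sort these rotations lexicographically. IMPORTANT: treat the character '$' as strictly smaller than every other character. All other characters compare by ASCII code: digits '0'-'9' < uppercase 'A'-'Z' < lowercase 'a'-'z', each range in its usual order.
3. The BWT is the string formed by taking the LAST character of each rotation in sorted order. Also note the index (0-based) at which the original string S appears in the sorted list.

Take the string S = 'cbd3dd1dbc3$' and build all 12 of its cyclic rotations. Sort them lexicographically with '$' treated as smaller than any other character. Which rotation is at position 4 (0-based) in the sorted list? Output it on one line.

Answer: bc3$cbd3dd1d

Derivation:
All 12 rotations (rotation i = S[i:]+S[:i]):
  rot[0] = cbd3dd1dbc3$
  rot[1] = bd3dd1dbc3$c
  rot[2] = d3dd1dbc3$cb
  rot[3] = 3dd1dbc3$cbd
  rot[4] = dd1dbc3$cbd3
  rot[5] = d1dbc3$cbd3d
  rot[6] = 1dbc3$cbd3dd
  rot[7] = dbc3$cbd3dd1
  rot[8] = bc3$cbd3dd1d
  rot[9] = c3$cbd3dd1db
  rot[10] = 3$cbd3dd1dbc
  rot[11] = $cbd3dd1dbc3
Sorted (with $ < everything):
  sorted[0] = $cbd3dd1dbc3
  sorted[1] = 1dbc3$cbd3dd
  sorted[2] = 3$cbd3dd1dbc
  sorted[3] = 3dd1dbc3$cbd
  sorted[4] = bc3$cbd3dd1d
  sorted[5] = bd3dd1dbc3$c
  sorted[6] = c3$cbd3dd1db
  sorted[7] = cbd3dd1dbc3$
  sorted[8] = d1dbc3$cbd3d
  sorted[9] = d3dd1dbc3$cb
  sorted[10] = dbc3$cbd3dd1
  sorted[11] = dd1dbc3$cbd3
sorted[4] = bc3$cbd3dd1d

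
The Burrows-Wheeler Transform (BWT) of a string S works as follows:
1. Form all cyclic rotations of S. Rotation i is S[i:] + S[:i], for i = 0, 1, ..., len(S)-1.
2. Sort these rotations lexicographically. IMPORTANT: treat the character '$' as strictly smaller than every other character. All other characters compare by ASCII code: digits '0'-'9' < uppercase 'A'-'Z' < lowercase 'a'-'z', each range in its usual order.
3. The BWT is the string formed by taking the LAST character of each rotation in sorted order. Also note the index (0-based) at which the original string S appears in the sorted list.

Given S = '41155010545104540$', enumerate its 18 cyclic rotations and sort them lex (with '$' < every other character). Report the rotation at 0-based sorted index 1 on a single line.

Answer: 0$4115501054510454

Derivation:
All 18 rotations (rotation i = S[i:]+S[:i]):
  rot[0] = 41155010545104540$
  rot[1] = 1155010545104540$4
  rot[2] = 155010545104540$41
  rot[3] = 55010545104540$411
  rot[4] = 5010545104540$4115
  rot[5] = 010545104540$41155
  rot[6] = 10545104540$411550
  rot[7] = 0545104540$4115501
  rot[8] = 545104540$41155010
  rot[9] = 45104540$411550105
  rot[10] = 5104540$4115501054
  rot[11] = 104540$41155010545
  rot[12] = 04540$411550105451
  rot[13] = 4540$4115501054510
  rot[14] = 540$41155010545104
  rot[15] = 40$411550105451045
  rot[16] = 0$4115501054510454
  rot[17] = $41155010545104540
Sorted (with $ < everything):
  sorted[0] = $41155010545104540
  sorted[1] = 0$4115501054510454
  sorted[2] = 010545104540$41155
  sorted[3] = 04540$411550105451
  sorted[4] = 0545104540$4115501
  sorted[5] = 104540$41155010545
  sorted[6] = 10545104540$411550
  sorted[7] = 1155010545104540$4
  sorted[8] = 155010545104540$41
  sorted[9] = 40$411550105451045
  sorted[10] = 41155010545104540$
  sorted[11] = 45104540$411550105
  sorted[12] = 4540$4115501054510
  sorted[13] = 5010545104540$4115
  sorted[14] = 5104540$4115501054
  sorted[15] = 540$41155010545104
  sorted[16] = 545104540$41155010
  sorted[17] = 55010545104540$411
sorted[1] = 0$4115501054510454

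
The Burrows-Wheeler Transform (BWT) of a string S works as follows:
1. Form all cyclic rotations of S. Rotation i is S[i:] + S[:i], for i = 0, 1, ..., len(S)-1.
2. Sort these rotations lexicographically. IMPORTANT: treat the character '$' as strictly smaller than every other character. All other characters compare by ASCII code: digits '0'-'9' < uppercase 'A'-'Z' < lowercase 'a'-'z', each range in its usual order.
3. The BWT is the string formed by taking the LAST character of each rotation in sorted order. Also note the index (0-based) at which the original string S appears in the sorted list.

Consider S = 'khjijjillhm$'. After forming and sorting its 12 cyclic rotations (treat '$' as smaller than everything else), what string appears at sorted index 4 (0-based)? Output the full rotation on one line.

Answer: illhm$khjijj

Derivation:
All 12 rotations (rotation i = S[i:]+S[:i]):
  rot[0] = khjijjillhm$
  rot[1] = hjijjillhm$k
  rot[2] = jijjillhm$kh
  rot[3] = ijjillhm$khj
  rot[4] = jjillhm$khji
  rot[5] = jillhm$khjij
  rot[6] = illhm$khjijj
  rot[7] = llhm$khjijji
  rot[8] = lhm$khjijjil
  rot[9] = hm$khjijjill
  rot[10] = m$khjijjillh
  rot[11] = $khjijjillhm
Sorted (with $ < everything):
  sorted[0] = $khjijjillhm
  sorted[1] = hjijjillhm$k
  sorted[2] = hm$khjijjill
  sorted[3] = ijjillhm$khj
  sorted[4] = illhm$khjijj
  sorted[5] = jijjillhm$kh
  sorted[6] = jillhm$khjij
  sorted[7] = jjillhm$khji
  sorted[8] = khjijjillhm$
  sorted[9] = lhm$khjijjil
  sorted[10] = llhm$khjijji
  sorted[11] = m$khjijjillh
sorted[4] = illhm$khjijj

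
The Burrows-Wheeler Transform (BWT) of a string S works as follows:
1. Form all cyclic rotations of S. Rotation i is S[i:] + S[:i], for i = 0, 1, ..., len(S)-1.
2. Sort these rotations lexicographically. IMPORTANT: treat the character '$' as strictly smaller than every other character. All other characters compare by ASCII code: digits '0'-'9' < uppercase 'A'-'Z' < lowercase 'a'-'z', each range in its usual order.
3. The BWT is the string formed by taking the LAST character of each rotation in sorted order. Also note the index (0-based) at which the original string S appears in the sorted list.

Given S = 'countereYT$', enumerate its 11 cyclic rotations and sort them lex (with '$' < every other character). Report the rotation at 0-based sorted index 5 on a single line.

Answer: ereYT$count

Derivation:
All 11 rotations (rotation i = S[i:]+S[:i]):
  rot[0] = countereYT$
  rot[1] = ountereYT$c
  rot[2] = untereYT$co
  rot[3] = ntereYT$cou
  rot[4] = tereYT$coun
  rot[5] = ereYT$count
  rot[6] = reYT$counte
  rot[7] = eYT$counter
  rot[8] = YT$countere
  rot[9] = T$countereY
  rot[10] = $countereYT
Sorted (with $ < everything):
  sorted[0] = $countereYT
  sorted[1] = T$countereY
  sorted[2] = YT$countere
  sorted[3] = countereYT$
  sorted[4] = eYT$counter
  sorted[5] = ereYT$count
  sorted[6] = ntereYT$cou
  sorted[7] = ountereYT$c
  sorted[8] = reYT$counte
  sorted[9] = tereYT$coun
  sorted[10] = untereYT$co
sorted[5] = ereYT$count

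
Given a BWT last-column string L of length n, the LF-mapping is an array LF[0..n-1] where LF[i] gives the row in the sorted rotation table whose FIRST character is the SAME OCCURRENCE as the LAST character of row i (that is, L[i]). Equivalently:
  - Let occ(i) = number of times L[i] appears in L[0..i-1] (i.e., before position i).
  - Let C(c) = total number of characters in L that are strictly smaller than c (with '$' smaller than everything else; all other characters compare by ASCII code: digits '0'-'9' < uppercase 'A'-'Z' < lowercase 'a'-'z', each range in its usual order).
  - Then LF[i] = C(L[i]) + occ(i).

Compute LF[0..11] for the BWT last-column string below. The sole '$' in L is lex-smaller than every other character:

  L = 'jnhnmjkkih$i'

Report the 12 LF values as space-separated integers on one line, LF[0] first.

Answer: 5 10 1 11 9 6 7 8 3 2 0 4

Derivation:
Char counts: '$':1, 'h':2, 'i':2, 'j':2, 'k':2, 'm':1, 'n':2
C (first-col start): C('$')=0, C('h')=1, C('i')=3, C('j')=5, C('k')=7, C('m')=9, C('n')=10
L[0]='j': occ=0, LF[0]=C('j')+0=5+0=5
L[1]='n': occ=0, LF[1]=C('n')+0=10+0=10
L[2]='h': occ=0, LF[2]=C('h')+0=1+0=1
L[3]='n': occ=1, LF[3]=C('n')+1=10+1=11
L[4]='m': occ=0, LF[4]=C('m')+0=9+0=9
L[5]='j': occ=1, LF[5]=C('j')+1=5+1=6
L[6]='k': occ=0, LF[6]=C('k')+0=7+0=7
L[7]='k': occ=1, LF[7]=C('k')+1=7+1=8
L[8]='i': occ=0, LF[8]=C('i')+0=3+0=3
L[9]='h': occ=1, LF[9]=C('h')+1=1+1=2
L[10]='$': occ=0, LF[10]=C('$')+0=0+0=0
L[11]='i': occ=1, LF[11]=C('i')+1=3+1=4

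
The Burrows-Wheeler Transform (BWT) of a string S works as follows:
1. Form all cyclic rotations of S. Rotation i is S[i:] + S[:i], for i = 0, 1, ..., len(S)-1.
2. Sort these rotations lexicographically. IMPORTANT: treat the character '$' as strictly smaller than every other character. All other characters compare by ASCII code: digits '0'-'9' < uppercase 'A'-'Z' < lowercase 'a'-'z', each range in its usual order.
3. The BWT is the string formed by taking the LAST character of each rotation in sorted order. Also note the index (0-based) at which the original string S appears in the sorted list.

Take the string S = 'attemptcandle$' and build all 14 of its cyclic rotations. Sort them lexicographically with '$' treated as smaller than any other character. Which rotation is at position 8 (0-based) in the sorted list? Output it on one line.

All 14 rotations (rotation i = S[i:]+S[:i]):
  rot[0] = attemptcandle$
  rot[1] = ttemptcandle$a
  rot[2] = temptcandle$at
  rot[3] = emptcandle$att
  rot[4] = mptcandle$atte
  rot[5] = ptcandle$attem
  rot[6] = tcandle$attemp
  rot[7] = candle$attempt
  rot[8] = andle$attemptc
  rot[9] = ndle$attemptca
  rot[10] = dle$attemptcan
  rot[11] = le$attemptcand
  rot[12] = e$attemptcandl
  rot[13] = $attemptcandle
Sorted (with $ < everything):
  sorted[0] = $attemptcandle
  sorted[1] = andle$attemptc
  sorted[2] = attemptcandle$
  sorted[3] = candle$attempt
  sorted[4] = dle$attemptcan
  sorted[5] = e$attemptcandl
  sorted[6] = emptcandle$att
  sorted[7] = le$attemptcand
  sorted[8] = mptcandle$atte
  sorted[9] = ndle$attemptca
  sorted[10] = ptcandle$attem
  sorted[11] = tcandle$attemp
  sorted[12] = temptcandle$at
  sorted[13] = ttemptcandle$a
sorted[8] = mptcandle$atte

Answer: mptcandle$atte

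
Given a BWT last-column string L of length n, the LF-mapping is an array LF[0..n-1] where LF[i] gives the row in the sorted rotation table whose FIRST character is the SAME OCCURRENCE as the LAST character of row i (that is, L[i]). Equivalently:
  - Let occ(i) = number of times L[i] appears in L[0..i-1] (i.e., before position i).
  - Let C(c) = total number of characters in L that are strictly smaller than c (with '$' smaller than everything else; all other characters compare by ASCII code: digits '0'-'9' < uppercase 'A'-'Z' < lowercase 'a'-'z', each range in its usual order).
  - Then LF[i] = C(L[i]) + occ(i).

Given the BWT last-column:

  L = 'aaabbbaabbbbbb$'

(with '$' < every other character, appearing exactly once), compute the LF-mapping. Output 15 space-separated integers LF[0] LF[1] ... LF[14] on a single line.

Answer: 1 2 3 6 7 8 4 5 9 10 11 12 13 14 0

Derivation:
Char counts: '$':1, 'a':5, 'b':9
C (first-col start): C('$')=0, C('a')=1, C('b')=6
L[0]='a': occ=0, LF[0]=C('a')+0=1+0=1
L[1]='a': occ=1, LF[1]=C('a')+1=1+1=2
L[2]='a': occ=2, LF[2]=C('a')+2=1+2=3
L[3]='b': occ=0, LF[3]=C('b')+0=6+0=6
L[4]='b': occ=1, LF[4]=C('b')+1=6+1=7
L[5]='b': occ=2, LF[5]=C('b')+2=6+2=8
L[6]='a': occ=3, LF[6]=C('a')+3=1+3=4
L[7]='a': occ=4, LF[7]=C('a')+4=1+4=5
L[8]='b': occ=3, LF[8]=C('b')+3=6+3=9
L[9]='b': occ=4, LF[9]=C('b')+4=6+4=10
L[10]='b': occ=5, LF[10]=C('b')+5=6+5=11
L[11]='b': occ=6, LF[11]=C('b')+6=6+6=12
L[12]='b': occ=7, LF[12]=C('b')+7=6+7=13
L[13]='b': occ=8, LF[13]=C('b')+8=6+8=14
L[14]='$': occ=0, LF[14]=C('$')+0=0+0=0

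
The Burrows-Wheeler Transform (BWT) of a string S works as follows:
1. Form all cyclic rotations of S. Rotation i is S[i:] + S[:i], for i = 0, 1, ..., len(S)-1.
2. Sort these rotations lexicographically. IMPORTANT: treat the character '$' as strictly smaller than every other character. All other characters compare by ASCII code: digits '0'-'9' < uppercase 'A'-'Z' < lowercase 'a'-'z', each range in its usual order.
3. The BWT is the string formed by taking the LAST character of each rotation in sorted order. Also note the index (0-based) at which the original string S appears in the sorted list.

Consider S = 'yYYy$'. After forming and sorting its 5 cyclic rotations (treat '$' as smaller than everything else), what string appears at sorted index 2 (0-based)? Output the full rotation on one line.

All 5 rotations (rotation i = S[i:]+S[:i]):
  rot[0] = yYYy$
  rot[1] = YYy$y
  rot[2] = Yy$yY
  rot[3] = y$yYY
  rot[4] = $yYYy
Sorted (with $ < everything):
  sorted[0] = $yYYy
  sorted[1] = YYy$y
  sorted[2] = Yy$yY
  sorted[3] = y$yYY
  sorted[4] = yYYy$
sorted[2] = Yy$yY

Answer: Yy$yY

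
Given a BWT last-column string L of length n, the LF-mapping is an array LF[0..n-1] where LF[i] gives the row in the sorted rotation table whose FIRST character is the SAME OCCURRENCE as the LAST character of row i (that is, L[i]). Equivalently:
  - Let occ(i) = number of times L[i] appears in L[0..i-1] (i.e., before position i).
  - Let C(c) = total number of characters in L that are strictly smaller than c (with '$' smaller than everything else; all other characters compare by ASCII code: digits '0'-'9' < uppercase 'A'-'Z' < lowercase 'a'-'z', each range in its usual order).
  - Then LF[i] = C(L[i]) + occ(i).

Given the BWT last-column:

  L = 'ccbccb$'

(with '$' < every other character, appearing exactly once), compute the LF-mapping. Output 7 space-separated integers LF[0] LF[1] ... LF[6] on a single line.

Answer: 3 4 1 5 6 2 0

Derivation:
Char counts: '$':1, 'b':2, 'c':4
C (first-col start): C('$')=0, C('b')=1, C('c')=3
L[0]='c': occ=0, LF[0]=C('c')+0=3+0=3
L[1]='c': occ=1, LF[1]=C('c')+1=3+1=4
L[2]='b': occ=0, LF[2]=C('b')+0=1+0=1
L[3]='c': occ=2, LF[3]=C('c')+2=3+2=5
L[4]='c': occ=3, LF[4]=C('c')+3=3+3=6
L[5]='b': occ=1, LF[5]=C('b')+1=1+1=2
L[6]='$': occ=0, LF[6]=C('$')+0=0+0=0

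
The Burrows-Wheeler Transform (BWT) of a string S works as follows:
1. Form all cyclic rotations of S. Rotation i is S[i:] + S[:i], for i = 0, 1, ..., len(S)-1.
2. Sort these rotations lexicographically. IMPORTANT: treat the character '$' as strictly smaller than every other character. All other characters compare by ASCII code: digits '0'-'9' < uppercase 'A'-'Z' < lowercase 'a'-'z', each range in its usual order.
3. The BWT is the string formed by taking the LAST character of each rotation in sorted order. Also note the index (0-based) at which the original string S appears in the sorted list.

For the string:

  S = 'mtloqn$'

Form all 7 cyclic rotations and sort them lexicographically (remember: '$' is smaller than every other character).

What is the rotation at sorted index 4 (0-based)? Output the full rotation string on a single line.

All 7 rotations (rotation i = S[i:]+S[:i]):
  rot[0] = mtloqn$
  rot[1] = tloqn$m
  rot[2] = loqn$mt
  rot[3] = oqn$mtl
  rot[4] = qn$mtlo
  rot[5] = n$mtloq
  rot[6] = $mtloqn
Sorted (with $ < everything):
  sorted[0] = $mtloqn
  sorted[1] = loqn$mt
  sorted[2] = mtloqn$
  sorted[3] = n$mtloq
  sorted[4] = oqn$mtl
  sorted[5] = qn$mtlo
  sorted[6] = tloqn$m
sorted[4] = oqn$mtl

Answer: oqn$mtl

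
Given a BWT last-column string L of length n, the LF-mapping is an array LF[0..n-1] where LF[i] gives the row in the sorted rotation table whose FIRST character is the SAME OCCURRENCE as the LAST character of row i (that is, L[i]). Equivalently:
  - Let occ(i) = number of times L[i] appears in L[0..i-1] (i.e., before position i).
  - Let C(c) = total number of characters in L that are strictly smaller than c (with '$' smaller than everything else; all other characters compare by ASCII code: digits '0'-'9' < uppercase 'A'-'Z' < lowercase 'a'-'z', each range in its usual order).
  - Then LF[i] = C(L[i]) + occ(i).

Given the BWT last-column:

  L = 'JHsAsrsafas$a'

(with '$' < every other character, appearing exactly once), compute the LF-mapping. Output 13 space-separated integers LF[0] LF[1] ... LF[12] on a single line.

Char counts: '$':1, 'A':1, 'H':1, 'J':1, 'a':3, 'f':1, 'r':1, 's':4
C (first-col start): C('$')=0, C('A')=1, C('H')=2, C('J')=3, C('a')=4, C('f')=7, C('r')=8, C('s')=9
L[0]='J': occ=0, LF[0]=C('J')+0=3+0=3
L[1]='H': occ=0, LF[1]=C('H')+0=2+0=2
L[2]='s': occ=0, LF[2]=C('s')+0=9+0=9
L[3]='A': occ=0, LF[3]=C('A')+0=1+0=1
L[4]='s': occ=1, LF[4]=C('s')+1=9+1=10
L[5]='r': occ=0, LF[5]=C('r')+0=8+0=8
L[6]='s': occ=2, LF[6]=C('s')+2=9+2=11
L[7]='a': occ=0, LF[7]=C('a')+0=4+0=4
L[8]='f': occ=0, LF[8]=C('f')+0=7+0=7
L[9]='a': occ=1, LF[9]=C('a')+1=4+1=5
L[10]='s': occ=3, LF[10]=C('s')+3=9+3=12
L[11]='$': occ=0, LF[11]=C('$')+0=0+0=0
L[12]='a': occ=2, LF[12]=C('a')+2=4+2=6

Answer: 3 2 9 1 10 8 11 4 7 5 12 0 6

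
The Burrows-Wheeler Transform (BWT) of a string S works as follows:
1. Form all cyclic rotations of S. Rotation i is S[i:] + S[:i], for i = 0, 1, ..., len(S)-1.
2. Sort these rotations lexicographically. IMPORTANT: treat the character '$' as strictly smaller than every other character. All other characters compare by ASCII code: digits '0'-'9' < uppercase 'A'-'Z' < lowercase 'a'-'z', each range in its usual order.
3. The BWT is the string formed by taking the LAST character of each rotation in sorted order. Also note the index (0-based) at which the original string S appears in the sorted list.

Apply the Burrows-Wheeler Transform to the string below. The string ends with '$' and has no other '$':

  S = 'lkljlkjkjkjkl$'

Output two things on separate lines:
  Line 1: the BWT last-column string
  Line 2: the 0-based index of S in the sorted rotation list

Answer: lkkklljjjlkkj$
13

Derivation:
All 14 rotations (rotation i = S[i:]+S[:i]):
  rot[0] = lkljlkjkjkjkl$
  rot[1] = kljlkjkjkjkl$l
  rot[2] = ljlkjkjkjkl$lk
  rot[3] = jlkjkjkjkl$lkl
  rot[4] = lkjkjkjkl$lklj
  rot[5] = kjkjkjkl$lkljl
  rot[6] = jkjkjkl$lkljlk
  rot[7] = kjkjkl$lkljlkj
  rot[8] = jkjkl$lkljlkjk
  rot[9] = kjkl$lkljlkjkj
  rot[10] = jkl$lkljlkjkjk
  rot[11] = kl$lkljlkjkjkj
  rot[12] = l$lkljlkjkjkjk
  rot[13] = $lkljlkjkjkjkl
Sorted (with $ < everything):
  sorted[0] = $lkljlkjkjkjkl  (last char: 'l')
  sorted[1] = jkjkjkl$lkljlk  (last char: 'k')
  sorted[2] = jkjkl$lkljlkjk  (last char: 'k')
  sorted[3] = jkl$lkljlkjkjk  (last char: 'k')
  sorted[4] = jlkjkjkjkl$lkl  (last char: 'l')
  sorted[5] = kjkjkjkl$lkljl  (last char: 'l')
  sorted[6] = kjkjkl$lkljlkj  (last char: 'j')
  sorted[7] = kjkl$lkljlkjkj  (last char: 'j')
  sorted[8] = kl$lkljlkjkjkj  (last char: 'j')
  sorted[9] = kljlkjkjkjkl$l  (last char: 'l')
  sorted[10] = l$lkljlkjkjkjk  (last char: 'k')
  sorted[11] = ljlkjkjkjkl$lk  (last char: 'k')
  sorted[12] = lkjkjkjkl$lklj  (last char: 'j')
  sorted[13] = lkljlkjkjkjkl$  (last char: '$')
Last column: lkkklljjjlkkj$
Original string S is at sorted index 13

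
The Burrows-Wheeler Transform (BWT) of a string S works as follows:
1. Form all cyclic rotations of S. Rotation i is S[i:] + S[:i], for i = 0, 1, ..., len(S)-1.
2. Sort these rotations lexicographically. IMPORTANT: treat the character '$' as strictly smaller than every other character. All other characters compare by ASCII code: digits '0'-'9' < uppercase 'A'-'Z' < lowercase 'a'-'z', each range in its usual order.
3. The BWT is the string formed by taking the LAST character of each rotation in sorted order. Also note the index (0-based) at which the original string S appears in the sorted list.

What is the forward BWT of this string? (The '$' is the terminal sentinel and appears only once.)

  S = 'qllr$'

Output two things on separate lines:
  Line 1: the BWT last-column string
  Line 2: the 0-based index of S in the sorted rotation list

All 5 rotations (rotation i = S[i:]+S[:i]):
  rot[0] = qllr$
  rot[1] = llr$q
  rot[2] = lr$ql
  rot[3] = r$qll
  rot[4] = $qllr
Sorted (with $ < everything):
  sorted[0] = $qllr  (last char: 'r')
  sorted[1] = llr$q  (last char: 'q')
  sorted[2] = lr$ql  (last char: 'l')
  sorted[3] = qllr$  (last char: '$')
  sorted[4] = r$qll  (last char: 'l')
Last column: rql$l
Original string S is at sorted index 3

Answer: rql$l
3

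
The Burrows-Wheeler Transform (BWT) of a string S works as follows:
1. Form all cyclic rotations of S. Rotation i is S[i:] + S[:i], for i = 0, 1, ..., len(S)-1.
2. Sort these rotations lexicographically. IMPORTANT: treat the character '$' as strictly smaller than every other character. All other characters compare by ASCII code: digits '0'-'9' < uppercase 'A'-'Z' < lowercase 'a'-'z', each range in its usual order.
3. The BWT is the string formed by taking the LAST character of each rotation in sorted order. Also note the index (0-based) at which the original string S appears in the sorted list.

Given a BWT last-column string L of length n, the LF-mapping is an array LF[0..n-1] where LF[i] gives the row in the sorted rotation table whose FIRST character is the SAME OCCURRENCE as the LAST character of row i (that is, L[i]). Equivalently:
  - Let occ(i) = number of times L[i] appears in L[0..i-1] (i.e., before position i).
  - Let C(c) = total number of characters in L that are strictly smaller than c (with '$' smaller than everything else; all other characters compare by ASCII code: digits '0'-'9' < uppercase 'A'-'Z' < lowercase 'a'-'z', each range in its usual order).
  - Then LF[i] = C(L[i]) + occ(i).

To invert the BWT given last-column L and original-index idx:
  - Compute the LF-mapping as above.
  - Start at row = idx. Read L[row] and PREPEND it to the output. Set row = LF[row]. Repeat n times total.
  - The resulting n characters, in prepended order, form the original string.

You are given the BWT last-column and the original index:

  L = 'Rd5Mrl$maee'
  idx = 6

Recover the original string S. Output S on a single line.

Answer: emerald5MR$

Derivation:
LF mapping: 3 5 1 2 10 8 0 9 4 6 7
Walk LF starting at row 6, prepending L[row]:
  step 1: row=6, L[6]='$', prepend. Next row=LF[6]=0
  step 2: row=0, L[0]='R', prepend. Next row=LF[0]=3
  step 3: row=3, L[3]='M', prepend. Next row=LF[3]=2
  step 4: row=2, L[2]='5', prepend. Next row=LF[2]=1
  step 5: row=1, L[1]='d', prepend. Next row=LF[1]=5
  step 6: row=5, L[5]='l', prepend. Next row=LF[5]=8
  step 7: row=8, L[8]='a', prepend. Next row=LF[8]=4
  step 8: row=4, L[4]='r', prepend. Next row=LF[4]=10
  step 9: row=10, L[10]='e', prepend. Next row=LF[10]=7
  step 10: row=7, L[7]='m', prepend. Next row=LF[7]=9
  step 11: row=9, L[9]='e', prepend. Next row=LF[9]=6
Reversed output: emerald5MR$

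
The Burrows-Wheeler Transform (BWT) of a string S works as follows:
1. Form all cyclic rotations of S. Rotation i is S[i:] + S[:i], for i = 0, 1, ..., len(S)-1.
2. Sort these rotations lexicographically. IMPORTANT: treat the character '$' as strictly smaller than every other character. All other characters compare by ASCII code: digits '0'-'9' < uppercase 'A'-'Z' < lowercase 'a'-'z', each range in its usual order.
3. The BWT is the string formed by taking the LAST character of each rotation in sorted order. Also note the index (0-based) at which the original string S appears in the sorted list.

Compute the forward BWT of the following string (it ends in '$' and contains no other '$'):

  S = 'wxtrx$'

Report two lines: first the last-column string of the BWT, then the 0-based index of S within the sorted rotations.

Answer: xtx$rw
3

Derivation:
All 6 rotations (rotation i = S[i:]+S[:i]):
  rot[0] = wxtrx$
  rot[1] = xtrx$w
  rot[2] = trx$wx
  rot[3] = rx$wxt
  rot[4] = x$wxtr
  rot[5] = $wxtrx
Sorted (with $ < everything):
  sorted[0] = $wxtrx  (last char: 'x')
  sorted[1] = rx$wxt  (last char: 't')
  sorted[2] = trx$wx  (last char: 'x')
  sorted[3] = wxtrx$  (last char: '$')
  sorted[4] = x$wxtr  (last char: 'r')
  sorted[5] = xtrx$w  (last char: 'w')
Last column: xtx$rw
Original string S is at sorted index 3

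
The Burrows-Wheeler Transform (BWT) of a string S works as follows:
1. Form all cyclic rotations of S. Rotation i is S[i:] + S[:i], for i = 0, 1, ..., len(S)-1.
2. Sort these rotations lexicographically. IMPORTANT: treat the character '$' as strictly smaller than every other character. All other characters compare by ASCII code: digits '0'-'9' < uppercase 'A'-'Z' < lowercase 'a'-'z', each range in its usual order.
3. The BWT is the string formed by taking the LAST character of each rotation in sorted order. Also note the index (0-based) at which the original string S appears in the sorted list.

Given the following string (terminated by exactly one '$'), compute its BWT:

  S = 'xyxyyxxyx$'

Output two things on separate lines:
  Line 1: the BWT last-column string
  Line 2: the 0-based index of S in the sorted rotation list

All 10 rotations (rotation i = S[i:]+S[:i]):
  rot[0] = xyxyyxxyx$
  rot[1] = yxyyxxyx$x
  rot[2] = xyyxxyx$xy
  rot[3] = yyxxyx$xyx
  rot[4] = yxxyx$xyxy
  rot[5] = xxyx$xyxyy
  rot[6] = xyx$xyxyyx
  rot[7] = yx$xyxyyxx
  rot[8] = x$xyxyyxxy
  rot[9] = $xyxyyxxyx
Sorted (with $ < everything):
  sorted[0] = $xyxyyxxyx  (last char: 'x')
  sorted[1] = x$xyxyyxxy  (last char: 'y')
  sorted[2] = xxyx$xyxyy  (last char: 'y')
  sorted[3] = xyx$xyxyyx  (last char: 'x')
  sorted[4] = xyxyyxxyx$  (last char: '$')
  sorted[5] = xyyxxyx$xy  (last char: 'y')
  sorted[6] = yx$xyxyyxx  (last char: 'x')
  sorted[7] = yxxyx$xyxy  (last char: 'y')
  sorted[8] = yxyyxxyx$x  (last char: 'x')
  sorted[9] = yyxxyx$xyx  (last char: 'x')
Last column: xyyx$yxyxx
Original string S is at sorted index 4

Answer: xyyx$yxyxx
4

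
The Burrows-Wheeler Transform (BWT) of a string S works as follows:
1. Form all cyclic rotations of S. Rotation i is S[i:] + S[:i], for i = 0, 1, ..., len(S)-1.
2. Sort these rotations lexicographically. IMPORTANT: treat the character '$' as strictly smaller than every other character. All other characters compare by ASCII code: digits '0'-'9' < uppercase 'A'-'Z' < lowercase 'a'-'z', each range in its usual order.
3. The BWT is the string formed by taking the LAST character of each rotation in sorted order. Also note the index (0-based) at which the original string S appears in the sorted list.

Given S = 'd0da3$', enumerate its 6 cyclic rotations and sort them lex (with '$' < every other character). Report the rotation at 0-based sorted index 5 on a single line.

All 6 rotations (rotation i = S[i:]+S[:i]):
  rot[0] = d0da3$
  rot[1] = 0da3$d
  rot[2] = da3$d0
  rot[3] = a3$d0d
  rot[4] = 3$d0da
  rot[5] = $d0da3
Sorted (with $ < everything):
  sorted[0] = $d0da3
  sorted[1] = 0da3$d
  sorted[2] = 3$d0da
  sorted[3] = a3$d0d
  sorted[4] = d0da3$
  sorted[5] = da3$d0
sorted[5] = da3$d0

Answer: da3$d0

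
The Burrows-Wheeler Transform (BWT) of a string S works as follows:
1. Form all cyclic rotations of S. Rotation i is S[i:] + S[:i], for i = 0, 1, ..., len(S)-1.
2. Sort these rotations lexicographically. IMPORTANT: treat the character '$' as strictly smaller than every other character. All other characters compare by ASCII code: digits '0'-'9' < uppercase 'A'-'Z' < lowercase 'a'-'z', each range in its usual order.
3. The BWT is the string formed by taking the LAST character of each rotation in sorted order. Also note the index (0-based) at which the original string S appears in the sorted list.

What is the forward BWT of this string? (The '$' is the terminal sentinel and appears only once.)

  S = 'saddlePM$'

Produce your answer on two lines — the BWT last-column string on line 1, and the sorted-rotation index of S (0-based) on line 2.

All 9 rotations (rotation i = S[i:]+S[:i]):
  rot[0] = saddlePM$
  rot[1] = addlePM$s
  rot[2] = ddlePM$sa
  rot[3] = dlePM$sad
  rot[4] = lePM$sadd
  rot[5] = ePM$saddl
  rot[6] = PM$saddle
  rot[7] = M$saddleP
  rot[8] = $saddlePM
Sorted (with $ < everything):
  sorted[0] = $saddlePM  (last char: 'M')
  sorted[1] = M$saddleP  (last char: 'P')
  sorted[2] = PM$saddle  (last char: 'e')
  sorted[3] = addlePM$s  (last char: 's')
  sorted[4] = ddlePM$sa  (last char: 'a')
  sorted[5] = dlePM$sad  (last char: 'd')
  sorted[6] = ePM$saddl  (last char: 'l')
  sorted[7] = lePM$sadd  (last char: 'd')
  sorted[8] = saddlePM$  (last char: '$')
Last column: MPesadld$
Original string S is at sorted index 8

Answer: MPesadld$
8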